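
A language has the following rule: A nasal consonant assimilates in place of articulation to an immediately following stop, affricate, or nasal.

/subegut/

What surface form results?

no segment meets the rule's conditions; no change.

[subegut]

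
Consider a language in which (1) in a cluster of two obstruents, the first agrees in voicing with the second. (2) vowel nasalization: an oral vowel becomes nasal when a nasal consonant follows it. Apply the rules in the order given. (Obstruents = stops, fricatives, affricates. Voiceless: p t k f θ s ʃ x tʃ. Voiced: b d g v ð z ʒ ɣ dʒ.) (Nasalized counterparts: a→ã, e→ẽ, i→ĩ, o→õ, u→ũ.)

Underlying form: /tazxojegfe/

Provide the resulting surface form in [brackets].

[tasxojekfe]

Rule 1: /z/ before /x/ (voiceless) → [s]
Rule 1: /g/ before /f/ (voiceless) → [k]
After rule 1: tasxojekfe
Rule 2: no segment meets the rule's conditions; no change.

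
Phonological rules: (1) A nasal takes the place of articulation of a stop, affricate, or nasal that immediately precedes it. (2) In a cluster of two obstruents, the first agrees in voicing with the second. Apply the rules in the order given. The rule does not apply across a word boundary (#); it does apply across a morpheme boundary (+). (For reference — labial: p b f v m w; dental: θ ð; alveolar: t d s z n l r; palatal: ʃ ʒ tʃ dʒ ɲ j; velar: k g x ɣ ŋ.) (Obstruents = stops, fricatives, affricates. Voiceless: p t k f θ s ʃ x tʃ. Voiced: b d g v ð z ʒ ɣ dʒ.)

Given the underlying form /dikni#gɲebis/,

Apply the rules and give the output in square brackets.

[dikŋi#gŋebis]

Rule 1: /n/ after /k/ (velar) → [ŋ]
Rule 1: /ɲ/ after /g/ (velar) → [ŋ]
After rule 1: dikŋi#gŋebis
Rule 2: no segment meets the rule's conditions; no change.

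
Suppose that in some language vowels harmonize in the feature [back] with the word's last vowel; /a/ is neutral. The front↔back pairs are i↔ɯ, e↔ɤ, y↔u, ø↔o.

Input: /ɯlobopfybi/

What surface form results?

/ɯ/ harmonizes with /i/ ([-back]) → [i]
/o/ harmonizes with /i/ ([-back]) → [ø]
/o/ harmonizes with /i/ ([-back]) → [ø]

[iløbøpfybi]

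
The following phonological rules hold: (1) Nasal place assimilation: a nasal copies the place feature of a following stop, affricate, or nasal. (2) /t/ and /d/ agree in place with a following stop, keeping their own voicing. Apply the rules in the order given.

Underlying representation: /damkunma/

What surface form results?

Rule 1: /m/ before /k/ (velar) → [ŋ]
Rule 1: /n/ before /m/ (labial) → [m]
After rule 1: daŋkumma
Rule 2: no segment meets the rule's conditions; no change.

[daŋkumma]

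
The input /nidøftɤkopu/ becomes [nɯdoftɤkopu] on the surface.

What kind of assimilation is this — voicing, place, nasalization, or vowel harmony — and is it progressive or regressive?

vowel harmony, regressive

/i/→[ɯ] /ø/→[o].
Vowels agree with the last vowel, so the harmony is regressive.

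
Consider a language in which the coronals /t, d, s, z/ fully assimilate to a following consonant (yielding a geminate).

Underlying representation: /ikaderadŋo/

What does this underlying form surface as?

[ikaderaŋŋo]

/d/ before /ŋ/ → [ŋ] (total assimilation)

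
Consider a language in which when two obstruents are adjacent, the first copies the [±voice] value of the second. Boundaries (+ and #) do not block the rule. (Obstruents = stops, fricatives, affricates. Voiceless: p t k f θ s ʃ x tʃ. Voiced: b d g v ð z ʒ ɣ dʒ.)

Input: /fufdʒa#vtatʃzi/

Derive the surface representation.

/f/ before /dʒ/ (voiced) → [v]
/v/ before /t/ (voiceless) → [f]
/tʃ/ before /z/ (voiced) → [dʒ]

[fuvdʒa#ftadʒzi]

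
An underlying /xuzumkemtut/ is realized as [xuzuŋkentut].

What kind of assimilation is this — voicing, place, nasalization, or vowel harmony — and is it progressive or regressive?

place assimilation, regressive

/m/→[ŋ] /m/→[n].
Each target copies a feature from the following segment, so the direction is regressive.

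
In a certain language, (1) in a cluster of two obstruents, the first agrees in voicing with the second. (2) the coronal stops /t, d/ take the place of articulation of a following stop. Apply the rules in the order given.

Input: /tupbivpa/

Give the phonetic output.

Rule 1: /p/ before /b/ (voiced) → [b]
Rule 1: /v/ before /p/ (voiceless) → [f]
After rule 1: tubbifpa
Rule 2: no segment meets the rule's conditions; no change.

[tubbifpa]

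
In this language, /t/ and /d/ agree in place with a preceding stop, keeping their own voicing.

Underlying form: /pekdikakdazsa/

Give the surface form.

/d/ after /k/ (velar) → [g]
/d/ after /k/ (velar) → [g]

[pekgikakgazsa]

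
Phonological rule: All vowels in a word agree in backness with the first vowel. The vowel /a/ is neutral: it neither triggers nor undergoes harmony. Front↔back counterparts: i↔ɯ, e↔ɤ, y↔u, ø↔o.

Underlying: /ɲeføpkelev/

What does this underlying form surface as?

no segment meets the rule's conditions; no change.

[ɲeføpkelev]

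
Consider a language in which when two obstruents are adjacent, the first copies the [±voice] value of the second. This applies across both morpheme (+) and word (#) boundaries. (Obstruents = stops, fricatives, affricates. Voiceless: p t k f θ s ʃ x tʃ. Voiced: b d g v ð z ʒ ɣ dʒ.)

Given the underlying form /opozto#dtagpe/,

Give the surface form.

/z/ before /t/ (voiceless) → [s]
/d/ before /t/ (voiceless) → [t]
/g/ before /p/ (voiceless) → [k]

[oposto#ttakpe]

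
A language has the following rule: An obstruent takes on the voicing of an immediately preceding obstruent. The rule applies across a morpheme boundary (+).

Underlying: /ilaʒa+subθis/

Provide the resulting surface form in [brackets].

[ilaʒa+subðis]

/θ/ after /b/ (voiced) → [ð]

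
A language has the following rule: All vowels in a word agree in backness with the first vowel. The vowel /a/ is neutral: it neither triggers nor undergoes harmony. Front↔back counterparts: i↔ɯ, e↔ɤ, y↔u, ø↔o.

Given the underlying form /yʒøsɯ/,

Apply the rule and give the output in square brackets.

[yʒøsi]

/ɯ/ harmonizes with /y/ ([-back]) → [i]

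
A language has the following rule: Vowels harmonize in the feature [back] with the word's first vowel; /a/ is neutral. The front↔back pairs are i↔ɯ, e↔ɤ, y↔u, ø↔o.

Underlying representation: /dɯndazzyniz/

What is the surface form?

[dɯndazzunɯz]

/y/ harmonizes with /ɯ/ ([+back]) → [u]
/i/ harmonizes with /ɯ/ ([+back]) → [ɯ]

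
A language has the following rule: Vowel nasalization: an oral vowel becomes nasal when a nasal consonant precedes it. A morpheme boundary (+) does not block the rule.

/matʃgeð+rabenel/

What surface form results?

[mãtʃgeð+rabenẽl]

/a/ after nasal /m/ → [ã]
/e/ after nasal /n/ → [ẽ]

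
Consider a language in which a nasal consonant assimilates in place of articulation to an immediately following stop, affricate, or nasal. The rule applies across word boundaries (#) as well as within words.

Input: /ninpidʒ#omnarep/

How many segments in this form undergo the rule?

2

/n/ before /p/ (labial) → [m]
/m/ before /n/ (alveolar) → [n]
2 segments change.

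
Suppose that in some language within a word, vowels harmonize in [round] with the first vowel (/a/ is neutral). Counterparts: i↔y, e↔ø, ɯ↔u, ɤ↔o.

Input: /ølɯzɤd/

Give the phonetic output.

/ɯ/ harmonizes with /ø/ ([+round]) → [u]
/ɤ/ harmonizes with /ø/ ([+round]) → [o]

[øluzod]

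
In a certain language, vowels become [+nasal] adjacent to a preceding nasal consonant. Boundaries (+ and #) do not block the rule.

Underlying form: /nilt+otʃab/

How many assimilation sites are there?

/i/ after nasal /n/ → [ĩ]
1 segment changes.

1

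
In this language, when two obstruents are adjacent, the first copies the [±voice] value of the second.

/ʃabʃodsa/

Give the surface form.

[ʃapʃotsa]

/b/ before /ʃ/ (voiceless) → [p]
/d/ before /s/ (voiceless) → [t]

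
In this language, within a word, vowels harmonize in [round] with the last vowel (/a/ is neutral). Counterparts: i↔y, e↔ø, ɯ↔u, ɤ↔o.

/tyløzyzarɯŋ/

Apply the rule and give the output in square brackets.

[tilezizarɯŋ]

/y/ harmonizes with /ɯ/ ([-round]) → [i]
/ø/ harmonizes with /ɯ/ ([-round]) → [e]
/y/ harmonizes with /ɯ/ ([-round]) → [i]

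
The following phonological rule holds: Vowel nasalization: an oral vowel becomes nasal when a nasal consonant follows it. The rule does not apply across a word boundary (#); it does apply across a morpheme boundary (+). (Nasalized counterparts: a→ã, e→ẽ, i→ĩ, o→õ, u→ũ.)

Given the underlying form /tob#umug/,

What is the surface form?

[tob#ũmug]

/u/ before nasal /m/ → [ũ]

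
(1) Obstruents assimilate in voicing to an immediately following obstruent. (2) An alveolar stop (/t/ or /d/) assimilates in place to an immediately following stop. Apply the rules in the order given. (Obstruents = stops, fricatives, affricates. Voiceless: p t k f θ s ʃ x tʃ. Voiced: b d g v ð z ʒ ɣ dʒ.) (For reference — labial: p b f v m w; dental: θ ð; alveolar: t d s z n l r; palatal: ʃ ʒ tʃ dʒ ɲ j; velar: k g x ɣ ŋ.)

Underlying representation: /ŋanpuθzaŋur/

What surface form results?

Rule 1: /θ/ before /z/ (voiced) → [ð]
After rule 1: ŋanpuðzaŋur
Rule 2: no segment meets the rule's conditions; no change.

[ŋanpuðzaŋur]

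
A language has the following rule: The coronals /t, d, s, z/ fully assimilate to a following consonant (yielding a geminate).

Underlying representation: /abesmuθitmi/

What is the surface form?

/s/ before /m/ → [m] (total assimilation)
/t/ before /m/ → [m] (total assimilation)

[abemmuθimmi]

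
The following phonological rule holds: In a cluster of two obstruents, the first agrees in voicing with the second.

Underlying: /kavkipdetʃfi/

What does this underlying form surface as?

[kafkibdetʃfi]

/v/ before /k/ (voiceless) → [f]
/p/ before /d/ (voiced) → [b]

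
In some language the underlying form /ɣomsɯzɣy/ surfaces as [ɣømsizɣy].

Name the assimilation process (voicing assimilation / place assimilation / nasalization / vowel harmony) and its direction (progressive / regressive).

/o/→[ø] /ɯ/→[i].
Vowels agree with the last vowel, so the harmony is regressive.

vowel harmony, regressive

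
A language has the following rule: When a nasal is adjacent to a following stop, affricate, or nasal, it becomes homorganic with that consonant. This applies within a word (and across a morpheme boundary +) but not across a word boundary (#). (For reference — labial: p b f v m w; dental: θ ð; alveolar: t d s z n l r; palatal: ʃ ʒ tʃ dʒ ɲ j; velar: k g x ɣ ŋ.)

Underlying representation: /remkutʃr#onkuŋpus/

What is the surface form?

[reŋkutʃr#oŋkumpus]

/m/ before /k/ (velar) → [ŋ]
/n/ before /k/ (velar) → [ŋ]
/ŋ/ before /p/ (labial) → [m]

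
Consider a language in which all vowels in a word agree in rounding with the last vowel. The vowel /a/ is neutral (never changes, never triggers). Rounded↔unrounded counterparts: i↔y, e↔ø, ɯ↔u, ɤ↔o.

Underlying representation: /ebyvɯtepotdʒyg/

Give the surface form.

/e/ harmonizes with /y/ ([+round]) → [ø]
/ɯ/ harmonizes with /y/ ([+round]) → [u]
/e/ harmonizes with /y/ ([+round]) → [ø]

[øbyvutøpotdʒyg]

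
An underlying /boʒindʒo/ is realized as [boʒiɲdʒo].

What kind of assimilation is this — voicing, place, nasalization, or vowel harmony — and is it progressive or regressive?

place assimilation, regressive

/n/→[ɲ].
Each target copies a feature from the following segment, so the direction is regressive.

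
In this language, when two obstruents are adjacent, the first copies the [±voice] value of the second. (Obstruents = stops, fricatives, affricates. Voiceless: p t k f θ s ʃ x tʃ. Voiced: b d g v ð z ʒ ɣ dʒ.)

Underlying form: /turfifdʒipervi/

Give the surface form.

/f/ before /dʒ/ (voiced) → [v]

[turfivdʒipervi]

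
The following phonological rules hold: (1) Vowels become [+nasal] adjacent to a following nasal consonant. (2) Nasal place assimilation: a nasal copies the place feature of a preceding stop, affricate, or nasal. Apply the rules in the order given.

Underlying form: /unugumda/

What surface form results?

Rule 1: /u/ before nasal /n/ → [ũ]
Rule 1: /u/ before nasal /m/ → [ũ]
After rule 1: ũnugũmda
Rule 2: no segment meets the rule's conditions; no change.

[ũnugũmda]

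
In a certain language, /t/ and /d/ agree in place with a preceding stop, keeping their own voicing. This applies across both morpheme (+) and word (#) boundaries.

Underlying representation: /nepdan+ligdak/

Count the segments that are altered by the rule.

2

/d/ after /p/ (labial) → [b]
/d/ after /g/ (velar) → [g]
2 segments change.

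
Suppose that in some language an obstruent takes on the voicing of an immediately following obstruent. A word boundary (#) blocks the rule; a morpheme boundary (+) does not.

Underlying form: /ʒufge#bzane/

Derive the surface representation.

[ʒuvge#bzane]

/f/ before /g/ (voiced) → [v]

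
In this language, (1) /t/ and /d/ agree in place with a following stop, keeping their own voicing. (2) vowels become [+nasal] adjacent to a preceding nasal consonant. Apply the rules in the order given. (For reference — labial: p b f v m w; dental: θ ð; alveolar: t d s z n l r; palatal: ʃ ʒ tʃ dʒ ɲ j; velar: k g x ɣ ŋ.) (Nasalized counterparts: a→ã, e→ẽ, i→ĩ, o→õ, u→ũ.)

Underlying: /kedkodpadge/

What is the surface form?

Rule 1: /d/ before /k/ (velar) → [g]
Rule 1: /d/ before /p/ (labial) → [b]
Rule 1: /d/ before /g/ (velar) → [g]
After rule 1: kegkobpagge
Rule 2: no segment meets the rule's conditions; no change.

[kegkobpagge]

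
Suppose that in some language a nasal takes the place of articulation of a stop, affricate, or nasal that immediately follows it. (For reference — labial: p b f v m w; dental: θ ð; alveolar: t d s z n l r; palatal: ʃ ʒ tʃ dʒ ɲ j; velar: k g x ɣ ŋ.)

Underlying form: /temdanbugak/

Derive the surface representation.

[tendambugak]

/m/ before /d/ (alveolar) → [n]
/n/ before /b/ (labial) → [m]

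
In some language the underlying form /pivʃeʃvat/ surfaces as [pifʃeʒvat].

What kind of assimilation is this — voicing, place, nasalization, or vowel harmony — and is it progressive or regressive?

/v/→[f] /ʃ/→[ʒ].
Each target copies a feature from the following segment, so the direction is regressive.

voicing assimilation, regressive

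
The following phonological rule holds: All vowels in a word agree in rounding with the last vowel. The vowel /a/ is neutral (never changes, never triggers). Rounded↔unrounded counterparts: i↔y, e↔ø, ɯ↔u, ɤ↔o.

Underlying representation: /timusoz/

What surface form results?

[tymusoz]

/i/ harmonizes with /o/ ([+round]) → [y]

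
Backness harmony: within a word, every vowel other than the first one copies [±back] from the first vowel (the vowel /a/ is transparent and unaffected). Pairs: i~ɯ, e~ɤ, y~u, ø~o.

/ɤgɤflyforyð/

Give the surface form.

/y/ harmonizes with /ɤ/ ([+back]) → [u]
/y/ harmonizes with /ɤ/ ([+back]) → [u]

[ɤgɤfluforuð]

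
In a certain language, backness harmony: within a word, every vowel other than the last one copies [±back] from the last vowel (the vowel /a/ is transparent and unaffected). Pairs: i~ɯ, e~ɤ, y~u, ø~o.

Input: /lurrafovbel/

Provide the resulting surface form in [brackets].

[lyrraføvbel]

/u/ harmonizes with /e/ ([-back]) → [y]
/o/ harmonizes with /e/ ([-back]) → [ø]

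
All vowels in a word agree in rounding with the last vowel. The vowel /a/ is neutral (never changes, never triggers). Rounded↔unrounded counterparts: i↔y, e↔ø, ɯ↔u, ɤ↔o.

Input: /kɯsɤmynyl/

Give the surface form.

/ɯ/ harmonizes with /y/ ([+round]) → [u]
/ɤ/ harmonizes with /y/ ([+round]) → [o]

[kusomynyl]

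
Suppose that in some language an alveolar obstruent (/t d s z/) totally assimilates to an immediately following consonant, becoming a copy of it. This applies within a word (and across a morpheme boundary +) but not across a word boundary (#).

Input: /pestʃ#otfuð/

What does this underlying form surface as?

/s/ before /tʃ/ → [tʃ] (total assimilation)
/t/ before /f/ → [f] (total assimilation)

[petʃtʃ#offuð]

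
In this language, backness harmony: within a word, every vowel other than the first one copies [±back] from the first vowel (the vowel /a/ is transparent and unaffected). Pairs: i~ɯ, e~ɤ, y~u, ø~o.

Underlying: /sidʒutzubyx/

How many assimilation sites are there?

/u/ harmonizes with /i/ ([-back]) → [y]
/u/ harmonizes with /i/ ([-back]) → [y]
2 segments change.

2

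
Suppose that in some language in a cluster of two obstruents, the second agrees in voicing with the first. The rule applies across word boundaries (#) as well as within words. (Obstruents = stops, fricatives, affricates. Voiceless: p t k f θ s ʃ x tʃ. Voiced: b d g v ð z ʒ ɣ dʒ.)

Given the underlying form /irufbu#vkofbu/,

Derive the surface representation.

[irufpu#vgofpu]

/b/ after /f/ (voiceless) → [p]
/k/ after /v/ (voiced) → [g]
/b/ after /f/ (voiceless) → [p]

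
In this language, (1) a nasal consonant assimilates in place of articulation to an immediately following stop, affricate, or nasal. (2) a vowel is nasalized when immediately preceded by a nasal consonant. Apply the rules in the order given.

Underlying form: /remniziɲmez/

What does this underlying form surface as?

Rule 1: /m/ before /n/ (alveolar) → [n]
Rule 1: /ɲ/ before /m/ (labial) → [m]
After rule 1: rennizimmez
Rule 2: /i/ after nasal /n/ → [ĩ]
Rule 2: /e/ after nasal /m/ → [ẽ]

[rennĩzimmẽz]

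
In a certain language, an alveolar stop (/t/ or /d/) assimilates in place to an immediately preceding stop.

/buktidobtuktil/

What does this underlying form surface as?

[bukkidobpukkil]

/t/ after /k/ (velar) → [k]
/t/ after /b/ (labial) → [p]
/t/ after /k/ (velar) → [k]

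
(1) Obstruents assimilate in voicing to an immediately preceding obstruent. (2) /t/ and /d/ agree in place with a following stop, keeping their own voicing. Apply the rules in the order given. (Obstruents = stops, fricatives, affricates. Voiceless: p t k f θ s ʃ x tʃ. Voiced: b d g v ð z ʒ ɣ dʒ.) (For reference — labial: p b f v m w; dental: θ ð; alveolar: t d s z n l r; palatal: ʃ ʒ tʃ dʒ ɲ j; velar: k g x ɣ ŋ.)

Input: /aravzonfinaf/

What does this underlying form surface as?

Rule 1: no segment meets the rule's conditions; no change.
After rule 1: aravzonfinaf
Rule 2: no segment meets the rule's conditions; no change.

[aravzonfinaf]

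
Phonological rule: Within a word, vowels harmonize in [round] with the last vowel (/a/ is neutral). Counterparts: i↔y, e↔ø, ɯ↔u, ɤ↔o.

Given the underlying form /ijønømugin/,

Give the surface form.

/ø/ harmonizes with /i/ ([-round]) → [e]
/ø/ harmonizes with /i/ ([-round]) → [e]
/u/ harmonizes with /i/ ([-round]) → [ɯ]

[ijenemɯgin]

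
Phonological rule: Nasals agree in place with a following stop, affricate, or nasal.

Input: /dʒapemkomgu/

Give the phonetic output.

[dʒapeŋkoŋgu]

/m/ before /k/ (velar) → [ŋ]
/m/ before /g/ (velar) → [ŋ]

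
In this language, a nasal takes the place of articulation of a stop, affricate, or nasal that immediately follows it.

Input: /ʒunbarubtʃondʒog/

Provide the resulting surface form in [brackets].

[ʒumbarubtʃoɲdʒog]

/n/ before /b/ (labial) → [m]
/n/ before /dʒ/ (palatal) → [ɲ]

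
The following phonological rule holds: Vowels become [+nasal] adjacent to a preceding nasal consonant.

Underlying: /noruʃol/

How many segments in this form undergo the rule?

/o/ after nasal /n/ → [õ]
1 segment changes.

1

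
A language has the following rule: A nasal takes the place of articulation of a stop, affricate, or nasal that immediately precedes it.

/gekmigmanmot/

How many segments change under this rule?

3

/m/ after /k/ (velar) → [ŋ]
/m/ after /g/ (velar) → [ŋ]
/m/ after /n/ (alveolar) → [n]
3 segments change.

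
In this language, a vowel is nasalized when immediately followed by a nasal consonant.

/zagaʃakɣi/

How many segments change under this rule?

No segment meets the rule's conditions.

0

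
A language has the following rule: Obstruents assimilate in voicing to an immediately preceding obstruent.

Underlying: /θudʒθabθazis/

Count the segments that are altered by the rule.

2

/θ/ after /dʒ/ (voiced) → [ð]
/θ/ after /b/ (voiced) → [ð]
2 segments change.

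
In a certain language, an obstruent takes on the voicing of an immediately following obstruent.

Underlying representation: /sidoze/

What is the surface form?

[sidoze]

no segment meets the rule's conditions; no change.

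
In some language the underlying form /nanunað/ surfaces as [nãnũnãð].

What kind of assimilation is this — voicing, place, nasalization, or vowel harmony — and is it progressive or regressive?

/a/→[ã] /u/→[ũ] /a/→[ã].
Each target copies a feature from the preceding segment, so the direction is progressive.

nasalization, progressive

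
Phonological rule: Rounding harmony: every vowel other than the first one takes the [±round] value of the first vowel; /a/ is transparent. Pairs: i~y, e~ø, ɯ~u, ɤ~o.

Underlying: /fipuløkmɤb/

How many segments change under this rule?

/u/ harmonizes with /i/ ([-round]) → [ɯ]
/ø/ harmonizes with /i/ ([-round]) → [e]
2 segments change.

2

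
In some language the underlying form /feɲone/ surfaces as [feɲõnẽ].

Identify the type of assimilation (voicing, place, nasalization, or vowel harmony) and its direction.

nasalization, progressive

/o/→[õ] /e/→[ẽ].
Each target copies a feature from the preceding segment, so the direction is progressive.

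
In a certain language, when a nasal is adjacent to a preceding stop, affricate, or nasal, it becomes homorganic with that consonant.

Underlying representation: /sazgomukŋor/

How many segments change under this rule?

No segment meets the rule's conditions.

0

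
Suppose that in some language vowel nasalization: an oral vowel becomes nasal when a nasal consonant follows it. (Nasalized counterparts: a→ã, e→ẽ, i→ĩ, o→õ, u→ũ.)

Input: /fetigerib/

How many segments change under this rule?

0

No segment meets the rule's conditions.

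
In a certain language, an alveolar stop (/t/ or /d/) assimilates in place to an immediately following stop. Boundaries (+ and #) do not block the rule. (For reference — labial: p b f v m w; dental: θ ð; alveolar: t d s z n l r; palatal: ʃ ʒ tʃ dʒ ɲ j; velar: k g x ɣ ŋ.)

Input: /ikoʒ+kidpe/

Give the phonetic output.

/d/ before /p/ (labial) → [b]

[ikoʒ+kibpe]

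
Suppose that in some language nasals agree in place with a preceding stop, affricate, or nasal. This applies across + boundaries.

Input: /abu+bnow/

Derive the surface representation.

/n/ after /b/ (labial) → [m]

[abu+bmow]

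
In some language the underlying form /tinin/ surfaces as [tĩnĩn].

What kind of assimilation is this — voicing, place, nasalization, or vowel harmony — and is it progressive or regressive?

nasalization, regressive

/i/→[ĩ] /i/→[ĩ].
Each target copies a feature from the following segment, so the direction is regressive.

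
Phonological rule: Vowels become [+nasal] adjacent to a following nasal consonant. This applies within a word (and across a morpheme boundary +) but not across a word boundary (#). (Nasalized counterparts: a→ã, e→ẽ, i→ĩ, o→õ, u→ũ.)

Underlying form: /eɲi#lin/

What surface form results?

/e/ before nasal /ɲ/ → [ẽ]
/i/ before nasal /n/ → [ĩ]

[ẽɲi#lĩn]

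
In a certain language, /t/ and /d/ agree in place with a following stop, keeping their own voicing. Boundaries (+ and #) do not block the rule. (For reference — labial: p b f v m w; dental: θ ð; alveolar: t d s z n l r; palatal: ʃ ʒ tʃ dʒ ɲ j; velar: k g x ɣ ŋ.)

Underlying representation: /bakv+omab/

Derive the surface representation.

[bakv+omab]

no segment meets the rule's conditions; no change.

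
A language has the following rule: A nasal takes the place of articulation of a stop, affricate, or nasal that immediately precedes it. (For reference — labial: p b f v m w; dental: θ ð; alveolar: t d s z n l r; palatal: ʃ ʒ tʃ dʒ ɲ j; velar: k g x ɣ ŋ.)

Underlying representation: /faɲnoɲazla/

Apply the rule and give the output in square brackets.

/n/ after /ɲ/ (palatal) → [ɲ]

[faɲɲoɲazla]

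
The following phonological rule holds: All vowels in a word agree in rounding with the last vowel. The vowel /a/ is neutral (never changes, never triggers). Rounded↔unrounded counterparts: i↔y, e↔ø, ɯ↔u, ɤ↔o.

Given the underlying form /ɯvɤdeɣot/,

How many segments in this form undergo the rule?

3

/ɯ/ harmonizes with /o/ ([+round]) → [u]
/ɤ/ harmonizes with /o/ ([+round]) → [o]
/e/ harmonizes with /o/ ([+round]) → [ø]
3 segments change.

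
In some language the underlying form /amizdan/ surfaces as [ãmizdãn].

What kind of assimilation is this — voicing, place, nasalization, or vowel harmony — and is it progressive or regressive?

/a/→[ã] /a/→[ã].
Each target copies a feature from the following segment, so the direction is regressive.

nasalization, regressive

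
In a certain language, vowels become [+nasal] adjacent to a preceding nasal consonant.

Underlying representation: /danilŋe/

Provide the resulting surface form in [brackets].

[danĩlŋẽ]

/i/ after nasal /n/ → [ĩ]
/e/ after nasal /ŋ/ → [ẽ]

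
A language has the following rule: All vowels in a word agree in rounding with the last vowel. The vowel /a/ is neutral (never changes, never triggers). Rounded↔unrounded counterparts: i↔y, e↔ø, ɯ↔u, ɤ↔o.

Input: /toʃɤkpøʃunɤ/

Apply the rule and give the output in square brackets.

/o/ harmonizes with /ɤ/ ([-round]) → [ɤ]
/ø/ harmonizes with /ɤ/ ([-round]) → [e]
/u/ harmonizes with /ɤ/ ([-round]) → [ɯ]

[tɤʃɤkpeʃɯnɤ]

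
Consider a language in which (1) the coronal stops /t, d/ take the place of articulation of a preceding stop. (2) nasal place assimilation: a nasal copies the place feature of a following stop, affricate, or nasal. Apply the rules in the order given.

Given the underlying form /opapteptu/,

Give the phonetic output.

Rule 1: /t/ after /p/ (labial) → [p]
Rule 1: /t/ after /p/ (labial) → [p]
After rule 1: opappeppu
Rule 2: no segment meets the rule's conditions; no change.

[opappeppu]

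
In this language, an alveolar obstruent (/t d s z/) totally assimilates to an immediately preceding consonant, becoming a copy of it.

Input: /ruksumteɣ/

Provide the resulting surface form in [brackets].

[rukkummeɣ]

/s/ after /k/ → [k] (total assimilation)
/t/ after /m/ → [m] (total assimilation)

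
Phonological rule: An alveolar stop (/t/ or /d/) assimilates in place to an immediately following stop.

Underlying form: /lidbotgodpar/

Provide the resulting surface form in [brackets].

/d/ before /b/ (labial) → [b]
/t/ before /g/ (velar) → [k]
/d/ before /p/ (labial) → [b]

[libbokgobpar]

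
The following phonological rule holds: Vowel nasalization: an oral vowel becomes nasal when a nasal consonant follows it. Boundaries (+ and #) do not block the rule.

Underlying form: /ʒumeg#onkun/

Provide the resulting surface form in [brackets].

/u/ before nasal /m/ → [ũ]
/o/ before nasal /n/ → [õ]
/u/ before nasal /n/ → [ũ]

[ʒũmeg#õnkũn]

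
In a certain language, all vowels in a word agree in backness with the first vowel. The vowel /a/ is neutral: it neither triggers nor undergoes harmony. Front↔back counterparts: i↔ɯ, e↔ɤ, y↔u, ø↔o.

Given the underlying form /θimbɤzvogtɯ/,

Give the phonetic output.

/ɤ/ harmonizes with /i/ ([-back]) → [e]
/o/ harmonizes with /i/ ([-back]) → [ø]
/ɯ/ harmonizes with /i/ ([-back]) → [i]

[θimbezvøgti]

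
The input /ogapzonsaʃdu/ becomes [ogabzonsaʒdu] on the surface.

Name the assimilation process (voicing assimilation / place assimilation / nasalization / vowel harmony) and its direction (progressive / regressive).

/p/→[b] /ʃ/→[ʒ].
Each target copies a feature from the following segment, so the direction is regressive.

voicing assimilation, regressive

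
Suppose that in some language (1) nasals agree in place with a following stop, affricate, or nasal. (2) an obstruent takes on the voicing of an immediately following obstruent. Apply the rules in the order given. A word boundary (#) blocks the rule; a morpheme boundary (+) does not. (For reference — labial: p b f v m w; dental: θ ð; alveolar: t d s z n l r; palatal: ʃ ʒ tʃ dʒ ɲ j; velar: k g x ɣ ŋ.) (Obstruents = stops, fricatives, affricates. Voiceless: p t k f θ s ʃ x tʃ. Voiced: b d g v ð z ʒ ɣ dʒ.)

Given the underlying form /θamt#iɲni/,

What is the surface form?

Rule 1: /m/ before /t/ (alveolar) → [n]
Rule 1: /ɲ/ before /n/ (alveolar) → [n]
After rule 1: θant#inni
Rule 2: no segment meets the rule's conditions; no change.

[θant#inni]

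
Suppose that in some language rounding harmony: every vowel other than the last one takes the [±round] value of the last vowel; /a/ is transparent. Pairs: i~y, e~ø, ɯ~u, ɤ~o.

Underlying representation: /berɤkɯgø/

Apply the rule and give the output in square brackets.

[børokugø]

/e/ harmonizes with /ø/ ([+round]) → [ø]
/ɤ/ harmonizes with /ø/ ([+round]) → [o]
/ɯ/ harmonizes with /ø/ ([+round]) → [u]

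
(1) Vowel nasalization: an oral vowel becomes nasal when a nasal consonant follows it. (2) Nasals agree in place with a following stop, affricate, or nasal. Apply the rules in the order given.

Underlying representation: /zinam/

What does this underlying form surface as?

Rule 1: /i/ before nasal /n/ → [ĩ]
Rule 1: /a/ before nasal /m/ → [ã]
After rule 1: zĩnãm
Rule 2: no segment meets the rule's conditions; no change.

[zĩnãm]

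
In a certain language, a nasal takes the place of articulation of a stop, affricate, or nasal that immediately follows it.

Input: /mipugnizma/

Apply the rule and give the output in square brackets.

no segment meets the rule's conditions; no change.

[mipugnizma]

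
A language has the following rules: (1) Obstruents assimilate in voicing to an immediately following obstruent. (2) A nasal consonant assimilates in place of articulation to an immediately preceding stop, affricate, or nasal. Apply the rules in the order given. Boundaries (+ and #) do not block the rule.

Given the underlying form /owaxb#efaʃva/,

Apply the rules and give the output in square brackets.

Rule 1: /x/ before /b/ (voiced) → [ɣ]
Rule 1: /ʃ/ before /v/ (voiced) → [ʒ]
After rule 1: owaɣb#efaʒva
Rule 2: no segment meets the rule's conditions; no change.

[owaɣb#efaʒva]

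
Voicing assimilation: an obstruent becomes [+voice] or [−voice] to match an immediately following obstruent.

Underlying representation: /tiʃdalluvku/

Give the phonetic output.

[tiʒdallufku]

/ʃ/ before /d/ (voiced) → [ʒ]
/v/ before /k/ (voiceless) → [f]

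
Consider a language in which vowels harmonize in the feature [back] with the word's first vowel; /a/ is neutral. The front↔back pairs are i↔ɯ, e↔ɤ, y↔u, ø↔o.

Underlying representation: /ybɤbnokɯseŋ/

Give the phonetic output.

[ybebnøkiseŋ]

/ɤ/ harmonizes with /y/ ([-back]) → [e]
/o/ harmonizes with /y/ ([-back]) → [ø]
/ɯ/ harmonizes with /y/ ([-back]) → [i]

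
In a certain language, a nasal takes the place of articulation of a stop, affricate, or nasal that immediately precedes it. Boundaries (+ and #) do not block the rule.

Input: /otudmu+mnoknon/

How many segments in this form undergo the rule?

3

/m/ after /d/ (alveolar) → [n]
/n/ after /m/ (labial) → [m]
/n/ after /k/ (velar) → [ŋ]
3 segments change.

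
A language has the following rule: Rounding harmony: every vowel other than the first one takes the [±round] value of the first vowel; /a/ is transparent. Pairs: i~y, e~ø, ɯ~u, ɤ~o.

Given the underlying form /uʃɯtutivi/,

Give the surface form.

[uʃututyvy]

/ɯ/ harmonizes with /u/ ([+round]) → [u]
/i/ harmonizes with /u/ ([+round]) → [y]
/i/ harmonizes with /u/ ([+round]) → [y]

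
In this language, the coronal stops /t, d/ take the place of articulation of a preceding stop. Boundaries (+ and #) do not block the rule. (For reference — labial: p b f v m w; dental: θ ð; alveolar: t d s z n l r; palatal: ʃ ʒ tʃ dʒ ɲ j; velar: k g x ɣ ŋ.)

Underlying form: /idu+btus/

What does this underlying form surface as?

[idu+bpus]

/t/ after /b/ (labial) → [p]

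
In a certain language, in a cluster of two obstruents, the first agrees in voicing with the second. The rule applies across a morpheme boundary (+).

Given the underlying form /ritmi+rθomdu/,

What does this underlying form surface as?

[ritmi+rθomdu]

no segment meets the rule's conditions; no change.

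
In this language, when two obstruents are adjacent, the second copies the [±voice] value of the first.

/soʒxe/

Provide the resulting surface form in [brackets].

[soʒɣe]

/x/ after /ʒ/ (voiced) → [ɣ]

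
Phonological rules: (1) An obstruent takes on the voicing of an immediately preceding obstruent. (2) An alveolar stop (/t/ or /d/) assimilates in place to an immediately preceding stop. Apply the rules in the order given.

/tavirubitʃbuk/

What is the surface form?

Rule 1: /b/ after /tʃ/ (voiceless) → [p]
After rule 1: tavirubitʃpuk
Rule 2: no segment meets the rule's conditions; no change.

[tavirubitʃpuk]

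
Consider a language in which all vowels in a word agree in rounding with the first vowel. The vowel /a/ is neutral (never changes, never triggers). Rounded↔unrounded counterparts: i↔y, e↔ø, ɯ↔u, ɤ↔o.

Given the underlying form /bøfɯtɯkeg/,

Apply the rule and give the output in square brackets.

[bøfutukøg]

/ɯ/ harmonizes with /ø/ ([+round]) → [u]
/ɯ/ harmonizes with /ø/ ([+round]) → [u]
/e/ harmonizes with /ø/ ([+round]) → [ø]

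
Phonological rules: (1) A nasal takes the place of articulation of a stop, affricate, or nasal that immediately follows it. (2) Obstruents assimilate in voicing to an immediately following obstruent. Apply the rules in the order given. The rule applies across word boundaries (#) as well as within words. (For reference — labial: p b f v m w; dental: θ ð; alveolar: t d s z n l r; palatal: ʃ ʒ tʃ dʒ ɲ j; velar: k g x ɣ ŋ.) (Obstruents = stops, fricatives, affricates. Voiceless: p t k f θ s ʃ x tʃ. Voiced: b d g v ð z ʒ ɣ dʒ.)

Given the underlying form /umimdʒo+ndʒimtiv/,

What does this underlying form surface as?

[umiɲdʒo+ɲdʒintiv]

Rule 1: /m/ before /dʒ/ (palatal) → [ɲ]
Rule 1: /n/ before /dʒ/ (palatal) → [ɲ]
Rule 1: /m/ before /t/ (alveolar) → [n]
After rule 1: umiɲdʒo+ɲdʒintiv
Rule 2: no segment meets the rule's conditions; no change.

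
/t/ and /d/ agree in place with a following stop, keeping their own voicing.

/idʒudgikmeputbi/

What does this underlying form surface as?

[idʒuggikmepupbi]

/d/ before /g/ (velar) → [g]
/t/ before /b/ (labial) → [p]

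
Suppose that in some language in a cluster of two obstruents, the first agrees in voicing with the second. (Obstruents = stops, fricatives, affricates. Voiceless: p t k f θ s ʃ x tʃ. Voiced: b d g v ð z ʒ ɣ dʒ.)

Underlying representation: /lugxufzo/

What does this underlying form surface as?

[lukxuvzo]

/g/ before /x/ (voiceless) → [k]
/f/ before /z/ (voiced) → [v]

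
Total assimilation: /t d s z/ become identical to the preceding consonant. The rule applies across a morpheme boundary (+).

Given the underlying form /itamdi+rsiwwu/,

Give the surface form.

[itammi+rriwwu]

/d/ after /m/ → [m] (total assimilation)
/s/ after /r/ → [r] (total assimilation)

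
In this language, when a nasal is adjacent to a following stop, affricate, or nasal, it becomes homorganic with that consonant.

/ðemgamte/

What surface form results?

[ðeŋgante]

/m/ before /g/ (velar) → [ŋ]
/m/ before /t/ (alveolar) → [n]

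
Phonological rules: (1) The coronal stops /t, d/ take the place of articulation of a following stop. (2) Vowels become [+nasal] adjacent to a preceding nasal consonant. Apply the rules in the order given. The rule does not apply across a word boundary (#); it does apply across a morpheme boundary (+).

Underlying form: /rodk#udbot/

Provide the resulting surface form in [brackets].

[rogk#ubbot]

Rule 1: /d/ before /k/ (velar) → [g]
Rule 1: /d/ before /b/ (labial) → [b]
After rule 1: rogk#ubbot
Rule 2: no segment meets the rule's conditions; no change.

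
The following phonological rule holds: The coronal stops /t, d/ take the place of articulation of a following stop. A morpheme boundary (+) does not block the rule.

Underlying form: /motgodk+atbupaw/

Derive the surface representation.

/t/ before /g/ (velar) → [k]
/d/ before /k/ (velar) → [g]
/t/ before /b/ (labial) → [p]

[mokgogk+apbupaw]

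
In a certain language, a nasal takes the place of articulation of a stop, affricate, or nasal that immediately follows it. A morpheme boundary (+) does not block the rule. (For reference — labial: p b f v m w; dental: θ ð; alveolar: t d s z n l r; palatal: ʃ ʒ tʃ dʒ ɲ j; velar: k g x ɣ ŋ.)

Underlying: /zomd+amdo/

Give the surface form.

/m/ before /d/ (alveolar) → [n]
/m/ before /d/ (alveolar) → [n]

[zond+ando]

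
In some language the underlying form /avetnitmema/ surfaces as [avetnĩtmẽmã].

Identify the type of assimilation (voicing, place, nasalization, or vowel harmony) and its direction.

nasalization, progressive

/i/→[ĩ] /e/→[ẽ] /a/→[ã].
Each target copies a feature from the preceding segment, so the direction is progressive.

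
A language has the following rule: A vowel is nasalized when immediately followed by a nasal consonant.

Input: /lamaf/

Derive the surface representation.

[lãmaf]

/a/ before nasal /m/ → [ã]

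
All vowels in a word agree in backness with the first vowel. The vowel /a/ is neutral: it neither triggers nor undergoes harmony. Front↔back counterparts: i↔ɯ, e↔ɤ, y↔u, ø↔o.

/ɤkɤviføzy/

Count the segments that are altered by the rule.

/i/ harmonizes with /ɤ/ ([+back]) → [ɯ]
/ø/ harmonizes with /ɤ/ ([+back]) → [o]
/y/ harmonizes with /ɤ/ ([+back]) → [u]
3 segments change.

3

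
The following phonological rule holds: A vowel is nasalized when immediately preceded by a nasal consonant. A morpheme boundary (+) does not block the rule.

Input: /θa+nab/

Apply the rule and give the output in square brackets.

/a/ after nasal /n/ → [ã]

[θa+nãb]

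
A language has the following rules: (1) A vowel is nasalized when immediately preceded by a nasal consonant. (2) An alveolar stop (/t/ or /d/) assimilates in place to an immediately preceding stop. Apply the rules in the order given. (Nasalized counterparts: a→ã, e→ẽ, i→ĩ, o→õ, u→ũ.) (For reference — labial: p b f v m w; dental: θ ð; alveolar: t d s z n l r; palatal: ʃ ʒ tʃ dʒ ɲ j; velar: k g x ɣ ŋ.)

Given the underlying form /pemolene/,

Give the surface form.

[pemõlenẽ]

Rule 1: /o/ after nasal /m/ → [õ]
Rule 1: /e/ after nasal /n/ → [ẽ]
After rule 1: pemõlenẽ
Rule 2: no segment meets the rule's conditions; no change.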